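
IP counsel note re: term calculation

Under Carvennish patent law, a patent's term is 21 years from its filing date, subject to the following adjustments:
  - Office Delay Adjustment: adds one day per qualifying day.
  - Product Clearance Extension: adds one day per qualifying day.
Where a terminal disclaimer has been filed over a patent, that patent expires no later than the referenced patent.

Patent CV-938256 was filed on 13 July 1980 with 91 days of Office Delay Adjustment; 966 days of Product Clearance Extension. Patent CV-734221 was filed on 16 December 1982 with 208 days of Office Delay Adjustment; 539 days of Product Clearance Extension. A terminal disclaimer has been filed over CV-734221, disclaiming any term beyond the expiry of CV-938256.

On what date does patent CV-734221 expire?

2004-06-04

Natural term of CV-734221:
  Base: filing + 21 years → 16 December 2003.
  Office Delay Adjustment: +208 days → 11 July 2004.
  Product Clearance Extension: +539 days → 1 January 2006.
Expiry of referenced patent CV-938256:
  Base: filing + 21 years → 13 July 2001.
  Office Delay Adjustment: +91 days → 12 October 2001.
  Product Clearance Extension: +966 days → 4 June 2004.
Terminal disclaimer: CV-734221 expires on the earlier of 1 January 2006 and 4 June 2004.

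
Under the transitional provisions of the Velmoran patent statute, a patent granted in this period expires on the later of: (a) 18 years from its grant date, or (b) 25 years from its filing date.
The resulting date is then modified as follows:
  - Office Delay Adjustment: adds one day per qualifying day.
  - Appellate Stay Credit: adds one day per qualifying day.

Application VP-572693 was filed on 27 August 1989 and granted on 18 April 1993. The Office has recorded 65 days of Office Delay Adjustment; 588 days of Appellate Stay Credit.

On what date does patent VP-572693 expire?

2016-06-10

(a) grant + 18 years → 18 April 2011.
(b) filing + 25 years → 27 August 2014.
Later of the two: 27 August 2014.
Office Delay Adjustment: +65 days → 31 October 2014.
Appellate Stay Credit: +588 days → 10 June 2016.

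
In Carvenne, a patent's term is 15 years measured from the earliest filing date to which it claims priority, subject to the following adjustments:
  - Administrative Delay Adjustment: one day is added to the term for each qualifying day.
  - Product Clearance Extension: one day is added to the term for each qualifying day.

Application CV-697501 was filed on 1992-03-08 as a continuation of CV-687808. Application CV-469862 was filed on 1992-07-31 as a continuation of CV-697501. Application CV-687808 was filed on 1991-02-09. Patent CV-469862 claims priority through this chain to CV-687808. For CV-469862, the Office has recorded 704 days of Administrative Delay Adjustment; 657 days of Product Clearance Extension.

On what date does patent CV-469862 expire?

Earliest priority filing: 9 February 1991.
Base term: 9 February 1991 + 15 years → 9 February 2006.
Administrative Delay Adjustment: +704 days → 14 January 2008.
Product Clearance Extension: +657 days → 1 November 2009.

2009-11-01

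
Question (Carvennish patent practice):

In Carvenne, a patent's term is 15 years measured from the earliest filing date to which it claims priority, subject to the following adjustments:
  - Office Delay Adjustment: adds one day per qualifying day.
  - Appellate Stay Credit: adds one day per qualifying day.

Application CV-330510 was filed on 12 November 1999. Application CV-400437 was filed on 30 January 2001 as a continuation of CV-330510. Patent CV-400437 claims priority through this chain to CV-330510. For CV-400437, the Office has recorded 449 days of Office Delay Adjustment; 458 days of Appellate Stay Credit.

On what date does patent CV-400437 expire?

Earliest priority filing: 12 November 1999.
Base term: 12 November 1999 + 15 years → 12 November 2014.
Office Delay Adjustment: +449 days → 4 February 2016.
Appellate Stay Credit: +458 days → 7 May 2017.

2017-05-07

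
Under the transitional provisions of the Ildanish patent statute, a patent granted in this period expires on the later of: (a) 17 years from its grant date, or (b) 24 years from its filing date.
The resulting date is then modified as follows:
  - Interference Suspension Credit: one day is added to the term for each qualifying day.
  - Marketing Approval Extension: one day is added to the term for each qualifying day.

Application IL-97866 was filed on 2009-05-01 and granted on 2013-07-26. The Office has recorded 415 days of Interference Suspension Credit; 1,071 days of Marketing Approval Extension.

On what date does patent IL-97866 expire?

May 26, 2037

(a) grant + 17 years → 26 July 2030.
(b) filing + 24 years → 1 May 2033.
Later of the two: 1 May 2033.
Interference Suspension Credit: +415 days → 20 June 2034.
Marketing Approval Extension: +1071 days → 26 May 2037.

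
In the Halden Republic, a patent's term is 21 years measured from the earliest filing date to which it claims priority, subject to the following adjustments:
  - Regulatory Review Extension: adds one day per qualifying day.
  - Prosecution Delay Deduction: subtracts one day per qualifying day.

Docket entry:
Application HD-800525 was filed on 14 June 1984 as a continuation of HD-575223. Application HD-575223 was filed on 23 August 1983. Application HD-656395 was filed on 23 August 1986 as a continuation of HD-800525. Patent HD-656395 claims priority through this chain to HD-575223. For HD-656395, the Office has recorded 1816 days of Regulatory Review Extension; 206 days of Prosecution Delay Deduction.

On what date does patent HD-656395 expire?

Earliest priority filing: 23 August 1983.
Base term: 23 August 1983 + 21 years → 23 August 2004.
Regulatory Review Extension: +1816 days → 13 August 2009.
Prosecution Delay Deduction: −206 days → 19 January 2009.

January 19, 2009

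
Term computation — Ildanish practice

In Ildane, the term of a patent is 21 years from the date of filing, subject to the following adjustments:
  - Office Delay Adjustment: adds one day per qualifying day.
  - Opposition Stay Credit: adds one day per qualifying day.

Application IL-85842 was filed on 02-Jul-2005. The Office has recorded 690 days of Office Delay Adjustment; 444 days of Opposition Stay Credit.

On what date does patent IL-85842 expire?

Base term: filing date + 21 years → 2 July 2026.
Office Delay Adjustment: +690 days → 22 May 2028.
Opposition Stay Credit: +444 days → 9 August 2029.

August 9, 2029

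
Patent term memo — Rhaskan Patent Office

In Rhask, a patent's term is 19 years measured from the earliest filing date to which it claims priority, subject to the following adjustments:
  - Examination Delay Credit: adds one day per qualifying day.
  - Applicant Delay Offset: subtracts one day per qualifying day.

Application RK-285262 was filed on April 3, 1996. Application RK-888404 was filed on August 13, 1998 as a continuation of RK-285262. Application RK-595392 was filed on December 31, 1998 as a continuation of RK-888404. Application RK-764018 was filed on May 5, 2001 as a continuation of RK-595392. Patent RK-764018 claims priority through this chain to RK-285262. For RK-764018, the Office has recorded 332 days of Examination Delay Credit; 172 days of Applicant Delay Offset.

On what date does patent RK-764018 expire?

2015-09-10

Earliest priority filing: 3 April 1996.
Base term: 3 April 1996 + 19 years → 3 April 2015.
Examination Delay Credit: +332 days → 29 February 2016.
Applicant Delay Offset: −172 days → 10 September 2015.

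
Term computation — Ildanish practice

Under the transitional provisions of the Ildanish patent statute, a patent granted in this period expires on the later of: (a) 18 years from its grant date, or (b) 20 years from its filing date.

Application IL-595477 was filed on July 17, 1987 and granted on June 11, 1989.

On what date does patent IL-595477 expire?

July 17, 2007

(a) grant + 18 years → 11 June 2007.
(b) filing + 20 years → 17 July 2007.
Later of the two: 17 July 2007.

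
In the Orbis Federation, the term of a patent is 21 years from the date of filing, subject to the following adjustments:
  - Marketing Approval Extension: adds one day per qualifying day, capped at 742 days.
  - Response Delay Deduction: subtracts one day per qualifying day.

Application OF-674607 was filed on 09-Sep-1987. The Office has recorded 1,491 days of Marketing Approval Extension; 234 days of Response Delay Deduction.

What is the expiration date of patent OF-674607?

Base term: filing date + 21 years → 9 September 2008.
Marketing Approval Extension: 1491 days claimed exceeds the 742-day cap, so +742 days → 21 September 2010.
Response Delay Deduction: −234 days → 30 January 2010.

2010-01-30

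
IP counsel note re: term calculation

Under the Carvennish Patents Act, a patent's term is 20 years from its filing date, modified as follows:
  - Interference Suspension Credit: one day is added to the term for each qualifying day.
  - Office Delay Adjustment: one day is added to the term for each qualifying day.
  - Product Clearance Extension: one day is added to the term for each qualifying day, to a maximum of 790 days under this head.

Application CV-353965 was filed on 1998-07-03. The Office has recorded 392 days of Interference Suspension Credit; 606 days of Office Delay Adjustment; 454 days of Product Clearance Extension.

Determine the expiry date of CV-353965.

Base term: filing date + 20 years → 3 July 2018.
Interference Suspension Credit: +392 days → 30 July 2019.
Office Delay Adjustment: +606 days → 27 March 2021.
Product Clearance Extension: 454 days (within the 790-day cap) → +454 days → 24 June 2022.

June 24, 2022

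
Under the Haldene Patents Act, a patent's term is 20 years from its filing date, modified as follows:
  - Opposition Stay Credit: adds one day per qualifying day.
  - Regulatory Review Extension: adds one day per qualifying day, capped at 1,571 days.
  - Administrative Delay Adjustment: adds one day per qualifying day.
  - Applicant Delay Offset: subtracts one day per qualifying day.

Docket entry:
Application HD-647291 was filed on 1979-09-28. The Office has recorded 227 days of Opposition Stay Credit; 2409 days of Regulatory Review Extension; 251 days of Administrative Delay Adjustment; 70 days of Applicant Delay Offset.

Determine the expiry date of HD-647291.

February 27, 2005

Base term: filing date + 20 years → 28 September 1999.
Opposition Stay Credit: +227 days → 12 May 2000.
Regulatory Review Extension: 2409 days claimed exceeds the 1571-day cap, so +1571 days → 30 August 2004.
Administrative Delay Adjustment: +251 days → 8 May 2005.
Applicant Delay Offset: −70 days → 27 February 2005.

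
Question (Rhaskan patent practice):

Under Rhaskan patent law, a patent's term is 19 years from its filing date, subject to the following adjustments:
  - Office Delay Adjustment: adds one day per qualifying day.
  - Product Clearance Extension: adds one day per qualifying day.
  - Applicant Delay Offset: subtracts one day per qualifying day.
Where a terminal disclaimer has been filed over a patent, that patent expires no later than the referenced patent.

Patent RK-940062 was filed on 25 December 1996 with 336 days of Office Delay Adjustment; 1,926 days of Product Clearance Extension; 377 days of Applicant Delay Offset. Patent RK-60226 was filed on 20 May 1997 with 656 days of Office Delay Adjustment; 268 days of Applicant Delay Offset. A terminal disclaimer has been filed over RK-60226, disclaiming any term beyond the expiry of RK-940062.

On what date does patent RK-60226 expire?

June 12, 2017

Natural term of RK-60226:
  Base: filing + 19 years → 20 May 2016.
  Office Delay Adjustment: +656 days → 7 March 2018.
  Applicant Delay Offset: −268 days → 12 June 2017.
Expiry of referenced patent RK-940062:
  Base: filing + 19 years → 25 December 2015.
  Office Delay Adjustment: +336 days → 25 November 2016.
  Product Clearance Extension: +1926 days → 5 March 2022.
  Applicant Delay Offset: −377 days → 21 February 2021.
Terminal disclaimer: RK-60226 expires on the earlier of 12 June 2017 and 21 February 2021.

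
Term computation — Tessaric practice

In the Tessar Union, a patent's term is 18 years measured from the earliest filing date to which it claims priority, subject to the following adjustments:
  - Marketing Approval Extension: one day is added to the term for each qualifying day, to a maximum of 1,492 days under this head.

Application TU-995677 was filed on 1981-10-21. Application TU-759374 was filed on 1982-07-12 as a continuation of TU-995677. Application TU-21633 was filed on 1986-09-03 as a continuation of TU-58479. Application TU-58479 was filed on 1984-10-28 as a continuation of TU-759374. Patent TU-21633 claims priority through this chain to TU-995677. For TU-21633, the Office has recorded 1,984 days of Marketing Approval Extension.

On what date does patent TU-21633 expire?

2003-11-21

Earliest priority filing: 21 October 1981.
Base term: 21 October 1981 + 18 years → 21 October 1999.
Marketing Approval Extension: 1984 days claimed exceeds the 1492-day cap, so +1492 days → 21 November 2003.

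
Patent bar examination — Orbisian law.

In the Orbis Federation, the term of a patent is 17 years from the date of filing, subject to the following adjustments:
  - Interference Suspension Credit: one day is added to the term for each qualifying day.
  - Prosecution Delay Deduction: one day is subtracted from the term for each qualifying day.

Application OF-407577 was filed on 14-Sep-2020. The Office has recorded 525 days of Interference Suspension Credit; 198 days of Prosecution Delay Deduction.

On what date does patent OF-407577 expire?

2038-08-07

Base term: filing date + 17 years → 14 September 2037.
Interference Suspension Credit: +525 days → 21 February 2039.
Prosecution Delay Deduction: −198 days → 7 August 2038.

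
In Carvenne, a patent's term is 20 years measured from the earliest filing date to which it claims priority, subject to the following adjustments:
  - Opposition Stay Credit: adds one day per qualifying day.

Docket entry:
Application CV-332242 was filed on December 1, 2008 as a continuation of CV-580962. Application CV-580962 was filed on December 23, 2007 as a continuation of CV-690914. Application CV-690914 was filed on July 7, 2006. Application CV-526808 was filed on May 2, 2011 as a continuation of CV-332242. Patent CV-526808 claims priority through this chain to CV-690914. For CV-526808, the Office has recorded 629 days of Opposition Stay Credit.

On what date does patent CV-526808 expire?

Earliest priority filing: 7 July 2006.
Base term: 7 July 2006 + 20 years → 7 July 2026.
Opposition Stay Credit: +629 days → 27 March 2028.

2028-03-27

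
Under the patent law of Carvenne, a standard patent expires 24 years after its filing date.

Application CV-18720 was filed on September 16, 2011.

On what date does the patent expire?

September 16, 2035

Filing date + 24 years → 16 September 2035.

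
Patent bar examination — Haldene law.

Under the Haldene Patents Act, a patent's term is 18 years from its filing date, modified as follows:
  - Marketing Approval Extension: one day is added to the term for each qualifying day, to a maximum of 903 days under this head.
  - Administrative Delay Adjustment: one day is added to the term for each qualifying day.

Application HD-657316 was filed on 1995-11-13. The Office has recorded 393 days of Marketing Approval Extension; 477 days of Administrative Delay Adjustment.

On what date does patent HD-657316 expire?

2016-04-01

Base term: filing date + 18 years → 13 November 2013.
Marketing Approval Extension: 393 days (within the 903-day cap) → +393 days → 11 December 2014.
Administrative Delay Adjustment: +477 days → 1 April 2016.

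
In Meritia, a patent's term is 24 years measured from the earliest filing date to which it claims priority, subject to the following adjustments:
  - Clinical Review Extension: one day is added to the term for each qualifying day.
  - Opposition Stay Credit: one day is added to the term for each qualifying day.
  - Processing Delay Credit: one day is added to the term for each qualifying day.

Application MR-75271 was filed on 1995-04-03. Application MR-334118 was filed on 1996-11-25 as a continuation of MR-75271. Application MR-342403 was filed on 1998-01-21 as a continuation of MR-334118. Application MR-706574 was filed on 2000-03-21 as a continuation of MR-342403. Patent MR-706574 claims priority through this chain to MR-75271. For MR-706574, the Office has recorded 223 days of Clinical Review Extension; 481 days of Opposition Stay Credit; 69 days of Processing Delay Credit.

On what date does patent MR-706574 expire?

Earliest priority filing: 3 April 1995.
Base term: 3 April 1995 + 24 years → 3 April 2019.
Clinical Review Extension: +223 days → 12 November 2019.
Opposition Stay Credit: +481 days → 7 March 2021.
Processing Delay Credit: +69 days → 15 May 2021.

2021-05-15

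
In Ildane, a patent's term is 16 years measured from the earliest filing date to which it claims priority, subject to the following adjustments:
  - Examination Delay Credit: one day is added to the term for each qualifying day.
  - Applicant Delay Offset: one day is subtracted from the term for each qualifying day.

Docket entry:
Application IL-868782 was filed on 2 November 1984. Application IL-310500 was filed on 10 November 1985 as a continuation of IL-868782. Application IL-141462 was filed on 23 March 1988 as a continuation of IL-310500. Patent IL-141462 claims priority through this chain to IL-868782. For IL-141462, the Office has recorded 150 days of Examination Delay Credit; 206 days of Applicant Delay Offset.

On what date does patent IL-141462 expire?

Earliest priority filing: 2 November 1984.
Base term: 2 November 1984 + 16 years → 2 November 2000.
Examination Delay Credit: +150 days → 1 April 2001.
Applicant Delay Offset: −206 days → 7 September 2000.

2000-09-07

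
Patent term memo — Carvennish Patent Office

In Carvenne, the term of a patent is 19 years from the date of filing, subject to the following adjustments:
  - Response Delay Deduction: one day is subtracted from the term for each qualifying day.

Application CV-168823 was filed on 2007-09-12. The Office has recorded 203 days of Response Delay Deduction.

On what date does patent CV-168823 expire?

February 21, 2026

Base term: filing date + 19 years → 12 September 2026.
Response Delay Deduction: −203 days → 21 February 2026.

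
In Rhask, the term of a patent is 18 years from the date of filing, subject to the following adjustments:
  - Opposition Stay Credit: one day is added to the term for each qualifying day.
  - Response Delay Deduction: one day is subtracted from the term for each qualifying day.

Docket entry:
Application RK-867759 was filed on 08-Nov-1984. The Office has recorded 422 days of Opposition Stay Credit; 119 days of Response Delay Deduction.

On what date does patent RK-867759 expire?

September 7, 2003

Base term: filing date + 18 years → 8 November 2002.
Opposition Stay Credit: +422 days → 4 January 2004.
Response Delay Deduction: −119 days → 7 September 2003.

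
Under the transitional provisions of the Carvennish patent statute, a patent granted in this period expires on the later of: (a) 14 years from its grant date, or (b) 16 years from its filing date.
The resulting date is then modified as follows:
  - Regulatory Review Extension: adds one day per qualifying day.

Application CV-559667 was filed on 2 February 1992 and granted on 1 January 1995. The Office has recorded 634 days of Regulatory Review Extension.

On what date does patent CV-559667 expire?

2010-09-27

(a) grant + 14 years → 1 January 2009.
(b) filing + 16 years → 2 February 2008.
Later of the two: 1 January 2009.
Regulatory Review Extension: +634 days → 27 September 2010.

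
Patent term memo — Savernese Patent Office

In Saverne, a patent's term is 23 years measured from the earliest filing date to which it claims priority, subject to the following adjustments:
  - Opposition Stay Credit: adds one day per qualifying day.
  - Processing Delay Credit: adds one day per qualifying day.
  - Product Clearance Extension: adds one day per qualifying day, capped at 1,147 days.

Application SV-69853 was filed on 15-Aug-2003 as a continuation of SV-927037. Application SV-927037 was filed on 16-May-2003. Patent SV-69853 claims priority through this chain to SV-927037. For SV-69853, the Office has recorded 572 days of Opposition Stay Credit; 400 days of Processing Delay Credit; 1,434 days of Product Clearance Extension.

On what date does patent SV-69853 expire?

2032-03-04

Earliest priority filing: 16 May 2003.
Base term: 16 May 2003 + 23 years → 16 May 2026.
Opposition Stay Credit: +572 days → 9 December 2027.
Processing Delay Credit: +400 days → 12 January 2029.
Product Clearance Extension: 1434 days claimed exceeds the 1147-day cap, so +1147 days → 4 March 2032.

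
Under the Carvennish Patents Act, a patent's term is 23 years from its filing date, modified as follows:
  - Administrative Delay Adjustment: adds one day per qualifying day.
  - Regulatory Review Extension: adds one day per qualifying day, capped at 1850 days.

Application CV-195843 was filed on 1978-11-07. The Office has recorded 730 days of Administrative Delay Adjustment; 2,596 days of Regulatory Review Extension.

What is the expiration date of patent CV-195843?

2008-11-30

Base term: filing date + 23 years → 7 November 2001.
Administrative Delay Adjustment: +730 days → 7 November 2003.
Regulatory Review Extension: 2596 days claimed exceeds the 1850-day cap, so +1850 days → 30 November 2008.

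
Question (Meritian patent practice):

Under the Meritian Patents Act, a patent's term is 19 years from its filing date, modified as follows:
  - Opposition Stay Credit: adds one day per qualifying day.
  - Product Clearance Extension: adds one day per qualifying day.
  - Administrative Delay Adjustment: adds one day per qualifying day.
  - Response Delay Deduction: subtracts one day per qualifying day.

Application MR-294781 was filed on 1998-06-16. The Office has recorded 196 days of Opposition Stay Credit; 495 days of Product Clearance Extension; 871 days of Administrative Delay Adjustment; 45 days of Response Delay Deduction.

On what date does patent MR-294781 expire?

Base term: filing date + 19 years → 16 June 2017.
Opposition Stay Credit: +196 days → 29 December 2017.
Product Clearance Extension: +495 days → 8 May 2019.
Administrative Delay Adjustment: +871 days → 25 September 2021.
Response Delay Deduction: −45 days → 11 August 2021.

2021-08-11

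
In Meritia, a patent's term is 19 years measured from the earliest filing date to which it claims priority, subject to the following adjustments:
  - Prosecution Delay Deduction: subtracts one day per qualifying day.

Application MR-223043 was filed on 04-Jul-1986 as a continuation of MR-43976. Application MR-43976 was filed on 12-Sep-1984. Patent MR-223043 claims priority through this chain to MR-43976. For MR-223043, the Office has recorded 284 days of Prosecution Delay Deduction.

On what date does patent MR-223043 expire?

December 2, 2002

Earliest priority filing: 12 September 1984.
Base term: 12 September 1984 + 19 years → 12 September 2003.
Prosecution Delay Deduction: −284 days → 2 December 2002.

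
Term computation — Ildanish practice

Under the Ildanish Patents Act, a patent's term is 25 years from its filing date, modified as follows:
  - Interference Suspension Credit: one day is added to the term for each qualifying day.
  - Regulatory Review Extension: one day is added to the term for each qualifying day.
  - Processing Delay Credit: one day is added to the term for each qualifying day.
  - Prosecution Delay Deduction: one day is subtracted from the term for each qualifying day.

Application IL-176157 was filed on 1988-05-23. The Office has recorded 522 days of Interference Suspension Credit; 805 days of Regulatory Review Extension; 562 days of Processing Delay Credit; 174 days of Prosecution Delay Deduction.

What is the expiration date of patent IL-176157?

February 1, 2018

Base term: filing date + 25 years → 23 May 2013.
Interference Suspension Credit: +522 days → 27 October 2014.
Regulatory Review Extension: +805 days → 9 January 2017.
Processing Delay Credit: +562 days → 25 July 2018.
Prosecution Delay Deduction: −174 days → 1 February 2018.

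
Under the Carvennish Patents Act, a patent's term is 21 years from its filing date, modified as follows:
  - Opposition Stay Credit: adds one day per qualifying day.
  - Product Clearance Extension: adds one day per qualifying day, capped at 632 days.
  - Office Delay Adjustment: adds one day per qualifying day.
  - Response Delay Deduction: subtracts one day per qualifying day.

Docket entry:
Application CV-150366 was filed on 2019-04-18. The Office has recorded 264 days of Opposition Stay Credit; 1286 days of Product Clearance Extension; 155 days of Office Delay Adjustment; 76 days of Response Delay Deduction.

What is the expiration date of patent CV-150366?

Base term: filing date + 21 years → 18 April 2040.
Opposition Stay Credit: +264 days → 7 January 2041.
Product Clearance Extension: 1286 days claimed exceeds the 632-day cap, so +632 days → 1 October 2042.
Office Delay Adjustment: +155 days → 5 March 2043.
Response Delay Deduction: −76 days → 19 December 2042.

2042-12-19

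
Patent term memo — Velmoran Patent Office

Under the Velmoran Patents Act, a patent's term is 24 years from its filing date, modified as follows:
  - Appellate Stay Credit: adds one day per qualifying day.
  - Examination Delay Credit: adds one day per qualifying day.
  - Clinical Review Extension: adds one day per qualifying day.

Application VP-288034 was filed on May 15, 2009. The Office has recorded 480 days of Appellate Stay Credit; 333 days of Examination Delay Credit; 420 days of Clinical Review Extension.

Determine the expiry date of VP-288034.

Base term: filing date + 24 years → 15 May 2033.
Appellate Stay Credit: +480 days → 7 September 2034.
Examination Delay Credit: +333 days → 6 August 2035.
Clinical Review Extension: +420 days → 29 September 2036.

2036-09-29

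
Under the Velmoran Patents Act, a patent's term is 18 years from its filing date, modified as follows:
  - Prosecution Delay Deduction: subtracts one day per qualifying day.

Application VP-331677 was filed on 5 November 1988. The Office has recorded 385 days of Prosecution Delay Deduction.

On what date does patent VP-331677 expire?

2005-10-16

Base term: filing date + 18 years → 5 November 2006.
Prosecution Delay Deduction: −385 days → 16 October 2005.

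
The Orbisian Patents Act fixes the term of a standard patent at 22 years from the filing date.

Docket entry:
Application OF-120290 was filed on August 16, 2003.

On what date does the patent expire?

2025-08-16

Filing date + 22 years → 16 August 2025.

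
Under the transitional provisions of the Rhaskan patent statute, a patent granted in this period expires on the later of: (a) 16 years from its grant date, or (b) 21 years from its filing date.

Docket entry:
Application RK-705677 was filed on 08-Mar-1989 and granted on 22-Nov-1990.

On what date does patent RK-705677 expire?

(a) grant + 16 years → 22 November 2006.
(b) filing + 21 years → 8 March 2010.
Later of the two: 8 March 2010.

March 8, 2010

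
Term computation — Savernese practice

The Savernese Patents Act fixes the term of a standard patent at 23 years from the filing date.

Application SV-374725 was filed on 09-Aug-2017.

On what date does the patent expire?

Filing date + 23 years → 9 August 2040.

2040-08-09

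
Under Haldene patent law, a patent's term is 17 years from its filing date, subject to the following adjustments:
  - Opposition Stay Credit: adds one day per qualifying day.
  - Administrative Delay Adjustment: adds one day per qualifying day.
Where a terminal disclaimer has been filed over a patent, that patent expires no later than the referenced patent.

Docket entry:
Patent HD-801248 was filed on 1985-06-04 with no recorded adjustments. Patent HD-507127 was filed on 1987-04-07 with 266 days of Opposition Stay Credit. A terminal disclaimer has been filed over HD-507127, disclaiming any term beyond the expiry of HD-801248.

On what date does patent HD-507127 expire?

2002-06-04

Natural term of HD-507127:
  Base: filing + 17 years → 7 April 2004.
  Opposition Stay Credit: +266 days → 29 December 2004.
Expiry of referenced patent HD-801248:
  Base: filing + 17 years → 4 June 2002.
Terminal disclaimer: HD-507127 expires on the earlier of 29 December 2004 and 4 June 2002.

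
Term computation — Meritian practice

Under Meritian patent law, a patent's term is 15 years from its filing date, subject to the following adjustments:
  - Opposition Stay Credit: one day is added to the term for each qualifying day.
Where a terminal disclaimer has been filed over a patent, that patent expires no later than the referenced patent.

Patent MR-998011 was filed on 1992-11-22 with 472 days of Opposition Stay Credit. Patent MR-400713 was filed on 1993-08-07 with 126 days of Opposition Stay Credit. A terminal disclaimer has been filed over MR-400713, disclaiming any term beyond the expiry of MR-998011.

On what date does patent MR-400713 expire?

Natural term of MR-400713:
  Base: filing + 15 years → 7 August 2008.
  Opposition Stay Credit: +126 days → 11 December 2008.
Expiry of referenced patent MR-998011:
  Base: filing + 15 years → 22 November 2007.
  Opposition Stay Credit: +472 days → 8 March 2009.
Terminal disclaimer: MR-400713 expires on the earlier of 11 December 2008 and 8 March 2009.

December 11, 2008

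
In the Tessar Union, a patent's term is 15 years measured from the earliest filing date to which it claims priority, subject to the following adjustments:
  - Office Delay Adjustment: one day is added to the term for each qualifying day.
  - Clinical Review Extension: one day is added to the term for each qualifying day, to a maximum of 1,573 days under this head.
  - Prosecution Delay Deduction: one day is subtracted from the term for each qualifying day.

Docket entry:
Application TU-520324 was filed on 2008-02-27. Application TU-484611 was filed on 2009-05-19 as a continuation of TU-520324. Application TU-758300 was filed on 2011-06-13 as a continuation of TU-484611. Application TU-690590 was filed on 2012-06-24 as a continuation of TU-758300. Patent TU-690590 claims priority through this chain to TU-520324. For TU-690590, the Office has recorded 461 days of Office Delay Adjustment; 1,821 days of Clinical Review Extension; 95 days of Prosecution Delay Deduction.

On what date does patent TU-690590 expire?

Earliest priority filing: 27 February 2008.
Base term: 27 February 2008 + 15 years → 27 February 2023.
Office Delay Adjustment: +461 days → 2 June 2024.
Clinical Review Extension: 1821 days claimed exceeds the 1573-day cap, so +1573 days → 22 September 2028.
Prosecution Delay Deduction: −95 days → 19 June 2028.

June 19, 2028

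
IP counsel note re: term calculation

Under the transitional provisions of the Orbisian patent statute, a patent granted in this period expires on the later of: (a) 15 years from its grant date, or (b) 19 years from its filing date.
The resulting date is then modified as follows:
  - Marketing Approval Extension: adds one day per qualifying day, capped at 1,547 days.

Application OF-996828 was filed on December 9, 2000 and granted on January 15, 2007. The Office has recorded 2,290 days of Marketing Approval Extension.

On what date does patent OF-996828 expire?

April 11, 2026

(a) grant + 15 years → 15 January 2022.
(b) filing + 19 years → 9 December 2019.
Later of the two: 15 January 2022.
Marketing Approval Extension: 2290 days claimed exceeds the 1547-day cap, so +1547 days → 11 April 2026.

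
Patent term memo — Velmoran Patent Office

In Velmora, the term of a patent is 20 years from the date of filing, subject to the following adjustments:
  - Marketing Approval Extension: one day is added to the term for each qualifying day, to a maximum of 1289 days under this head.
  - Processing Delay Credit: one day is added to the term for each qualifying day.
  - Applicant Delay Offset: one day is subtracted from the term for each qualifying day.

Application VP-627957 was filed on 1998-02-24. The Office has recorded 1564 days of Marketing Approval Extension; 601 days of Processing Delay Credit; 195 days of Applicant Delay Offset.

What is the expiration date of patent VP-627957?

Base term: filing date + 20 years → 24 February 2018.
Marketing Approval Extension: 1564 days claimed exceeds the 1289-day cap, so +1289 days → 5 September 2021.
Processing Delay Credit: +601 days → 29 April 2023.
Applicant Delay Offset: −195 days → 16 October 2022.

October 16, 2022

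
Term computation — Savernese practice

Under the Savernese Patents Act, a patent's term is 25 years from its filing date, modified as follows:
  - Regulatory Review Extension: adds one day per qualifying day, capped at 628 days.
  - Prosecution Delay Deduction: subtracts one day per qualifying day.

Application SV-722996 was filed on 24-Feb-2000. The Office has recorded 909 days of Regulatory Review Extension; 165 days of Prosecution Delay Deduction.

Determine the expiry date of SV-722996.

Base term: filing date + 25 years → 24 February 2025.
Regulatory Review Extension: 909 days claimed exceeds the 628-day cap, so +628 days → 14 November 2026.
Prosecution Delay Deduction: −165 days → 2 June 2026.

June 2, 2026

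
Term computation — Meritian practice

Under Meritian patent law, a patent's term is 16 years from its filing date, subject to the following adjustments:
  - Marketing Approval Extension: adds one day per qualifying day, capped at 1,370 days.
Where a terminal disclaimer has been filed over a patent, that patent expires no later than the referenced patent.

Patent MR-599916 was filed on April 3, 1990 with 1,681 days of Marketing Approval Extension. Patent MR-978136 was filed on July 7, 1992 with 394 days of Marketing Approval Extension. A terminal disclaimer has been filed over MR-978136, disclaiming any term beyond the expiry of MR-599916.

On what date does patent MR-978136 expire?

August 5, 2009

Natural term of MR-978136:
  Base: filing + 16 years → 7 July 2008.
  Marketing Approval Extension: 394 days (within the 1370-day cap) → +394 days → 5 August 2009.
Expiry of referenced patent MR-599916:
  Base: filing + 16 years → 3 April 2006.
  Marketing Approval Extension: 1681 days claimed exceeds the 1370-day cap, so +1370 days → 2 January 2010.
Terminal disclaimer: MR-978136 expires on the earlier of 5 August 2009 and 2 January 2010.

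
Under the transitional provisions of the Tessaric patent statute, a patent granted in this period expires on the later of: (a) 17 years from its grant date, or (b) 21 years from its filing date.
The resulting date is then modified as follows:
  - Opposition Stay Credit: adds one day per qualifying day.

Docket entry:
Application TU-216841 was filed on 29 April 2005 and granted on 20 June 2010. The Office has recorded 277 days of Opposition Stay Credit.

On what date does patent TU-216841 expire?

(a) grant + 17 years → 20 June 2027.
(b) filing + 21 years → 29 April 2026.
Later of the two: 20 June 2027.
Opposition Stay Credit: +277 days → 23 March 2028.

2028-03-23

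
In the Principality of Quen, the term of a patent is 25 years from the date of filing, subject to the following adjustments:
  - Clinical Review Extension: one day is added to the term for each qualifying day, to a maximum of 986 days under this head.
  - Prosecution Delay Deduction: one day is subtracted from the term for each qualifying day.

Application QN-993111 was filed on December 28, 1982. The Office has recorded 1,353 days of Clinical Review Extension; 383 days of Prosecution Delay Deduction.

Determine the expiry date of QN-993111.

August 22, 2009

Base term: filing date + 25 years → 28 December 2007.
Clinical Review Extension: 1353 days claimed exceeds the 986-day cap, so +986 days → 9 September 2010.
Prosecution Delay Deduction: −383 days → 22 August 2009.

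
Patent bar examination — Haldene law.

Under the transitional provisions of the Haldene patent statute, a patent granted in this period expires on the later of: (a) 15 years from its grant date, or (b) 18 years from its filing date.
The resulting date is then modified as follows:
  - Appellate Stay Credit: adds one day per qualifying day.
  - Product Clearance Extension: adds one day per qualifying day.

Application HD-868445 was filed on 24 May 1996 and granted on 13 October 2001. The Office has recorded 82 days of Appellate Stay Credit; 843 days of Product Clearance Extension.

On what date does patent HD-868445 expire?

(a) grant + 15 years → 13 October 2016.
(b) filing + 18 years → 24 May 2014.
Later of the two: 13 October 2016.
Appellate Stay Credit: +82 days → 3 January 2017.
Product Clearance Extension: +843 days → 26 April 2019.

April 26, 2019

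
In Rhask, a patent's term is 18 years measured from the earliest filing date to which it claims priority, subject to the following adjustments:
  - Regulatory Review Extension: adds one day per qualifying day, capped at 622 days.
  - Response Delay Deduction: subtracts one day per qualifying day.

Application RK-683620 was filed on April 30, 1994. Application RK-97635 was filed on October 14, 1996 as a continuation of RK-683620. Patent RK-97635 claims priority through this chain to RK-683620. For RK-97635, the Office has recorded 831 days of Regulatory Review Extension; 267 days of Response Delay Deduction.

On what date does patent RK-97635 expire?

Earliest priority filing: 30 April 1994.
Base term: 30 April 1994 + 18 years → 30 April 2012.
Regulatory Review Extension: 831 days claimed exceeds the 622-day cap, so +622 days → 12 January 2014.
Response Delay Deduction: −267 days → 20 April 2013.

2013-04-20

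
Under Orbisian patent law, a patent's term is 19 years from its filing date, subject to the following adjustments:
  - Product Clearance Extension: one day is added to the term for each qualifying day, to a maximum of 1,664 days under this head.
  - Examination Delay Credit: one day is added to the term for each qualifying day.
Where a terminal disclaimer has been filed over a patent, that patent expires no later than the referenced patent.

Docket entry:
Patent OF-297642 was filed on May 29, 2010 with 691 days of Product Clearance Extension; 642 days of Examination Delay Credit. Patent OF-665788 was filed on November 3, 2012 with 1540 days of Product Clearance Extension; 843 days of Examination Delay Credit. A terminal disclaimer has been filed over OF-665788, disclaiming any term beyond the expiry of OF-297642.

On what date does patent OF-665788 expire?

Natural term of OF-665788:
  Base: filing + 19 years → 3 November 2031.
  Product Clearance Extension: 1540 days (within the 1664-day cap) → +1540 days → 21 January 2036.
  Examination Delay Credit: +843 days → 13 May 2038.
Expiry of referenced patent OF-297642:
  Base: filing + 19 years → 29 May 2029.
  Product Clearance Extension: 691 days (within the 1664-day cap) → +691 days → 20 April 2031.
  Examination Delay Credit: +642 days → 21 January 2033.
Terminal disclaimer: OF-665788 expires on the earlier of 13 May 2038 and 21 January 2033.

January 21, 2033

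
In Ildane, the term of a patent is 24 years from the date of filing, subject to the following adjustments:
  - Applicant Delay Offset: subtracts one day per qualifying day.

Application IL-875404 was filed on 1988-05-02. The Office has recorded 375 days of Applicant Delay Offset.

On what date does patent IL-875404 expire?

2011-04-23

Base term: filing date + 24 years → 2 May 2012.
Applicant Delay Offset: −375 days → 23 April 2011.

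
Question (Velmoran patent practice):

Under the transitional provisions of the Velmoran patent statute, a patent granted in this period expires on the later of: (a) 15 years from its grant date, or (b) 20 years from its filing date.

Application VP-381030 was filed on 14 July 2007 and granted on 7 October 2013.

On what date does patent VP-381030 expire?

October 7, 2028

(a) grant + 15 years → 7 October 2028.
(b) filing + 20 years → 14 July 2027.
Later of the two: 7 October 2028.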